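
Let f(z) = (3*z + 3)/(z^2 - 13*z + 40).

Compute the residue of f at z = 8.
Write f(z) = P(z)/Q(z) with P(z) = 3*z + 3 and Q(z) = z^2 - 13*z + 40.
The denominator factors as Q(z) = (z - 5)*(z - 8), so z = 8 is a simple zero of Q and P is analytic there; z = 8 is therefore a simple pole and
  Res(f, z₀) = P(z₀)/Q'(z₀).

Q'(z) = 2*z - 13, so Q'(8) = 3.
P(8) = 27.

Res(f, 8) = (27)/(3) = 9

Final answer: 9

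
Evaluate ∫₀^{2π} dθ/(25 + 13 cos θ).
Let J = ∫₀^{2π} dθ/(25 + 13 cos θ).
Put z = e^{iθ}: then cos θ = (z + 1/z)/2, dθ = dz/(iz), and z runs once counterclockwise around |z| = 1:
  J = ∮_{|z|=1} 1/(25 + 13*(z + 1/z)/2) · dz/(iz) = (2/i) ∮_{|z|=1} dz/(13*z^2 + 50*z + 13).
The roots of 13*z^2 + 50*z + 13 are z = (-25 ± sqrt(25^2 - 13^2))/13, with sqrt(456) = 2*sqrt(114); their product is 1, so only z₊ = -25/13 + 2*sqrt(114)/13 lies inside the unit circle (z₋ = -25/13 - 2*sqrt(114)/13 lies outside).
z₊ is a simple zero of q(z) = 13*z^2 + 50*z + 13, so Res(1/q, z₊) = 1/q'(z₊) with q'(z) = 26*z + 50; and q'(z₊) = 13*(z₊ - z₋) = 4*sqrt(114).
Therefore J = (2/i) · 2πi · 1/(4*sqrt(114)) = 2*pi/(2*sqrt(114)) = sqrt(114)*pi/114

Final answer: sqrt(114)*pi/114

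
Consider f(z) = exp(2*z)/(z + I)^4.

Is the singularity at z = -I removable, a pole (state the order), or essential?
Write f(z) = g(z)/(z + I)^4 with g(z) = exp(2*z).
g is entire and g(-I) = exp(-2*I) ≠ 0, so no factor of (z + I) cancels: the Laurent expansion of f about z = -I starts at the power -4, i.e. lim_{z→z₀} (z - z₀)^4 f(z) = exp(-2*I) is finite and nonzero.
So z = -I is a pole of order 4.

Final answer: pole of order 4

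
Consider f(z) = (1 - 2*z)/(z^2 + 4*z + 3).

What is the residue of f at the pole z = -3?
Write f(z) = P(z)/Q(z) with P(z) = 1 - 2*z and Q(z) = z^2 + 4*z + 3.
The denominator factors as Q(z) = (z + 3)*(z + 1), so z = -3 is a simple zero of Q and P is analytic there; z = -3 is therefore a simple pole and
  Res(f, z₀) = P(z₀)/Q'(z₀).

Q'(z) = 2*z + 4, so Q'(-3) = -2.
P(-3) = 7.

Res(f, -3) = (7)/(-2) = -7/2

Final answer: -7/2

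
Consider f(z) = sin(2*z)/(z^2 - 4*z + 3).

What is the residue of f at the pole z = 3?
Write f(z) = P(z)/Q(z) with P(z) = sin(2*z) and Q(z) = z^2 - 4*z + 3.
The denominator factors as Q(z) = (z - 1)*(z - 3), so z = 3 is a simple zero of Q and P is analytic there; z = 3 is therefore a simple pole and
  Res(f, z₀) = P(z₀)/Q'(z₀).

Q'(z) = 2*z - 4, so Q'(3) = 2.
P(3) = sin(6).

Res(f, 3) = (sin(6))/(2) = sin(6)/2

Final answer: sin(6)/2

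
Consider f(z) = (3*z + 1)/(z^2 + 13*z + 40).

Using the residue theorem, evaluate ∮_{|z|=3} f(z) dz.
By the residue theorem, ∮_C f(z) dz = 2πi · (sum of the residues of f at the poles inside |z| = 3).

The denominator factors as (z + 8)*(z + 5), so the singularities of f are simple poles at z = -8, z = -5.
  |-8|² = 64 > 9 = 3², so this pole is outside the contour.
  |-5|² = 25 > 9 = 3², so this pole is outside the contour.

No pole lies inside the contour, so f is analytic on and inside C and the integral is 0 (Cauchy's theorem).

Final answer: 0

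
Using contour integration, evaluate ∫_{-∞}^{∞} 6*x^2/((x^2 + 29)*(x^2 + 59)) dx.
Let f(z) = 6*z^2/((z^2 + 29)*(z^2 + 59)). The denominator has no real zeros and deg Q - deg P = 2 ≥ 2, so the integral of f over the upper semicircle |z| = R tends to 0 as R → ∞. Closing the contour in the upper half-plane,
  ∫_{-∞}^{∞} f(x) dx = 2πi · Σ Res(f, z_k)  over the poles with Im z_k > 0.

Zeros of the denominator: z^2 + 59 = 0 gives z = ±sqrt(59)*I; z^2 + 29 = 0 gives z = ±sqrt(29)*I.
Upper half-plane: z = sqrt(29)*I, z = sqrt(59)*I (simple).

Each pole is a simple zero of Q(z) = z^4 + 88*z^2 + 1711, so Res(f, z₀) = P(z₀)/Q'(z₀) with P(z) = 6*z^2, Q'(z) = 4*z^3 + 176*z:
  Res(f, sqrt(29)*I) = (-174)/(60*sqrt(29)*I) = sqrt(29)*I/10
  Res(f, sqrt(59)*I) = (-354)/(-60*sqrt(59)*I) = -sqrt(59)*I/10

Sum of residues: I*(-sqrt(59) + sqrt(29))/10
∫_{-∞}^{∞} f(x) dx = 2πi · (I*(-sqrt(59) + sqrt(29))/10) = pi*(-sqrt(29) + sqrt(59))/5

Final answer: pi*(-sqrt(29) + sqrt(59))/5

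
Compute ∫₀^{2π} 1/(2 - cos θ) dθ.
2*sqrt(3)*pi/3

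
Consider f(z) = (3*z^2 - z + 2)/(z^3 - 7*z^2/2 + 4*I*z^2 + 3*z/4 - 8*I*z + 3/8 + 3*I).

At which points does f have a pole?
The singularities of f are the zeros of the denominator. Factoring,
  z^3 - 7*z^2/2 + 4*I*z^2 + 3*z/4 - 8*I*z + 3/8 + 3*I = (z - 1/2)*(z - 3/2 + 3*I)*(z - 3/2 + I)
so the candidates are z = 1/2, z = 3/2 - 3*I, z = 3/2 - I.

Check the numerator P(z) = 3*z^2 - z + 2 at each one:
  P(1/2) = 9/4 ≠ 0, so z = 1/2 is a (simple) pole.
  P(3/2 - 3*I) = -79/4 - 24*I ≠ 0, so z = 3/2 - 3*I is a (simple) pole.
  P(3/2 - I) = 17/4 - 8*I ≠ 0, so z = 3/2 - I is a (simple) pole.

Poles of f: {1/2, 3/2 - 3*I, 3/2 - I}

Final answer: {1/2, 3/2 - 3*I, 3/2 - I}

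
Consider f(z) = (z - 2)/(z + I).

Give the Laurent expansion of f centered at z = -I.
Put w = z - (-I), i.e. z = w - I. The denominator is w, so it suffices to rewrite the numerator in powers of w.

P(z) = z - 2
P(w - I) = -2 - I + w

Dividing each term by w:
  f = (-2 - I)/w + 1

Substituting back w = z + I:
  f(z) = (-2 - I)/(z + I) + 1

The series is finite because the numerator is a polynomial; the negative powers form the principal part, and the coefficient of 1/(z + I) gives Res(f, -I) = -2 - I.

Final answer: (-2 - I)/(z + I) + 1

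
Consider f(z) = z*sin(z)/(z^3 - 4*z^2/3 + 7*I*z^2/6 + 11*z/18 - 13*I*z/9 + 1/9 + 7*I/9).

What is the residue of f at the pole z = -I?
(18/485 + 396*I/485)*sinh(1)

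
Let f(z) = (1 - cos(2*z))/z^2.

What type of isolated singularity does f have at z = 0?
Let u = z. The argument of cos is 2*z = 2u, so
  f = (1 - cos(2u))/u^2 = ((2u)^2/2 - (2u)^4/24 + ...)/u^2 = 2 - (2/3)*u^2 + ...
The Laurent expansion about u = 0 has no negative powers; equivalently lim_{z→0} f(z) = 2 exists and is finite.
So the singularity is removable.

Final answer: removable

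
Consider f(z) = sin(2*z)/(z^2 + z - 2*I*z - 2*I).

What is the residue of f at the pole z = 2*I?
(2/5 + I/5)*sinh(4)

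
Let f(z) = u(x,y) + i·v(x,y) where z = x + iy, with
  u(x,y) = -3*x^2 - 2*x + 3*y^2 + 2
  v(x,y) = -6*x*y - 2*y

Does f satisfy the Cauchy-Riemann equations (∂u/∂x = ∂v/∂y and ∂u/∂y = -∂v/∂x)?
∂u/∂x = -6*x - 2
∂v/∂y = -6*x - 2
∂u/∂y = 6*y
∂v/∂x = -6*y
∂u/∂x = ∂v/∂y and ∂u/∂y = -∂v/∂x hold identically; f is analytic.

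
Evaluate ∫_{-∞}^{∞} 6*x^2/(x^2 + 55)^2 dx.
3*sqrt(55)*pi/55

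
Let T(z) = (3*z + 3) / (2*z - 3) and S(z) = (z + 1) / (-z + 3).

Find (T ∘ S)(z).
12/(5*z - 7)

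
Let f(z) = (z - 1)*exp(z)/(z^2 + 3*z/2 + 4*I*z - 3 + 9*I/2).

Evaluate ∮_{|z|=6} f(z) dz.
By the residue theorem, ∮_C f(z) dz = 2πi · (sum of the residues of f at the poles inside |z| = 6).

The denominator factors as (z + 3/2 + I)*(z + 3*I), so the singularities of f are simple poles at z = -3/2 - I, z = -3*I.
  |-3/2 - I|² = 13/4 < 36 = 6², so this pole is inside the contour.
  |-3*I|² = 9 < 36 = 6², so this pole is inside the contour.

With P(z) = (z - 1)*exp(z) and Q(z) = z^2 + 3*z/2 + 4*I*z - 3 + 9*I/2, each pole is simple, so Res(f, z₀) = P(z₀)/Q'(z₀) with Q'(z) = 2*z + 3/2 + 4*I.
  Res(f, -3/2 - I) = P(-3/2 - I)/Q'(-3/2 - I) = ((-5/2 - I)*exp(-3/2 - I))/(-3/2 + 2*I) = (7/25 + 26*I/25)*exp(-3/2 - I)
  Res(f, -3*I) = P(-3*I)/Q'(-3*I) = ((-1 - 3*I)*exp(-3*I))/(3/2 - 2*I) = (18/25 - 26*I/25)*exp(-3*I)

Sum of residues inside C: (7/25 + 26*I/25)*exp(-3/2 - I) + (18/25 - 26*I/25)*exp(-3*I)
∮_C f(z) dz = 2πi · ((7/25 + 26*I/25)*exp(-3/2 - I) + (18/25 - 26*I/25)*exp(-3*I)) = pi*(52/25 + 36*I/25)*exp(-3*I) + pi*(-52/25 + 14*I/25)*exp(-3/2 - I)

Final answer: pi*(52/25 + 36*I/25)*exp(-3*I) + pi*(-52/25 + 14*I/25)*exp(-3/2 - I)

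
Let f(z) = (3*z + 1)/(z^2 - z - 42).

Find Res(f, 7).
Write f(z) = P(z)/Q(z) with P(z) = 3*z + 1 and Q(z) = z^2 - z - 42.
The denominator factors as Q(z) = (z - 7)*(z + 6), so z = 7 is a simple zero of Q and P is analytic there; z = 7 is therefore a simple pole and
  Res(f, z₀) = P(z₀)/Q'(z₀).

Q'(z) = 2*z - 1, so Q'(7) = 13.
P(7) = 22.

Res(f, 7) = (22)/(13) = 22/13

Final answer: 22/13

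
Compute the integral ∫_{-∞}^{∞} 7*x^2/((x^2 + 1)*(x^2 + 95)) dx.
7*pi*(-1 + sqrt(95))/94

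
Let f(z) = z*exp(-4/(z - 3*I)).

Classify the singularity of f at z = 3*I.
essential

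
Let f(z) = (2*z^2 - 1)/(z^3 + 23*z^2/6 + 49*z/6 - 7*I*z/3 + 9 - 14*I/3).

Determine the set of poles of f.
The singularities of f are the zeros of the denominator. Factoring,
  z^3 + 23*z^2/6 + 49*z/6 - 7*I*z/3 + 9 - 14*I/3 = (z + 1/3 - 2*I)*(z + 3/2 + 2*I)*(z + 2)
so the candidates are z = -1/3 + 2*I, z = -3/2 - 2*I, z = -2.

Check the numerator P(z) = 2*z^2 - 1 at each one:
  P(-1/3 + 2*I) = -79/9 - 8*I/3 ≠ 0, so z = -1/3 + 2*I is a (simple) pole.
  P(-3/2 - 2*I) = -9/2 + 12*I ≠ 0, so z = -3/2 - 2*I is a (simple) pole.
  P(-2) = 7 ≠ 0, so z = -2 is a (simple) pole.

Poles of f: {-2, -3/2 - 2*I, -1/3 + 2*I}

Final answer: {-2, -3/2 - 2*I, -1/3 + 2*I}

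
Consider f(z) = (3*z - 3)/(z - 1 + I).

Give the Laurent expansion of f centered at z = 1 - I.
-3*I/(z - 1 + I) + 3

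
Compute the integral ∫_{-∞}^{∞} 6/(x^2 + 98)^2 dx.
3*sqrt(2)*pi/1372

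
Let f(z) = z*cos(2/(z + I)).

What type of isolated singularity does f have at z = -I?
essential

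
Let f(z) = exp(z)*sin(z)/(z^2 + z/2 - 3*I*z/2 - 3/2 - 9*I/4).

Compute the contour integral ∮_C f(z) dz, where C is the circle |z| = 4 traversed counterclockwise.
By the residue theorem, ∮_C f(z) dz = 2πi · (sum of the residues of f at the poles inside |z| = 4).

The denominator factors as (z + 3/2)*(z - 1 - 3*I/2), so the singularities of f are simple poles at z = -3/2, z = 1 + 3*I/2.
  |-3/2|² = 9/4 < 16 = 4², so this pole is inside the contour.
  |1 + 3*I/2|² = 13/4 < 16 = 4², so this pole is inside the contour.

With P(z) = exp(z)*sin(z) and Q(z) = z^2 + z/2 - 3*I*z/2 - 3/2 - 9*I/4, each pole is simple, so Res(f, z₀) = P(z₀)/Q'(z₀) with Q'(z) = 2*z + 1/2 - 3*I/2.
  Res(f, -3/2) = P(-3/2)/Q'(-3/2) = (-exp(-3/2)*sin(3/2))/(-5/2 - 3*I/2) = (5/17 - 3*I/17)*exp(-3/2)*sin(3/2)
  Res(f, 1 + 3*I/2) = P(1 + 3*I/2)/Q'(1 + 3*I/2) = (exp(1 + 3*I/2)*sin(1 + 3*I/2))/(5/2 + 3*I/2) = (5/17 - 3*I/17)*exp(1 + 3*I/2)*sin(1 + 3*I/2)

Sum of residues inside C: (5/17 - 3*I/17)*exp(-3/2)*sin(3/2) + (5/17 - 3*I/17)*exp(1 + 3*I/2)*sin(1 + 3*I/2)
∮_C f(z) dz = 2πi · ((5/17 - 3*I/17)*exp(-3/2)*sin(3/2) + (5/17 - 3*I/17)*exp(1 + 3*I/2)*sin(1 + 3*I/2)) = pi*(6/17 + 10*I/17)*exp(-3/2)*sin(3/2) + pi*(6/17 + 10*I/17)*exp(1 + 3*I/2)*sin(1 + 3*I/2)

Final answer: pi*(6/17 + 10*I/17)*exp(-3/2)*sin(3/2) + pi*(6/17 + 10*I/17)*exp(1 + 3*I/2)*sin(1 + 3*I/2)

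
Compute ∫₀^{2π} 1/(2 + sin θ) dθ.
Call the integral J. The integrand is 2π-periodic and we integrate over a full period, so shifting θ does not change the value (θ → θ + π/2 turns sin θ into cos θ). Hence
  J = ∫₀^{2π} dθ/(2 + cos θ).
Put z = e^{iθ}: then cos θ = (z + 1/z)/2, dθ = dz/(iz), and z runs once counterclockwise around |z| = 1:
  J = ∮_{|z|=1} 1/(2 + (z + 1/z)/2) · dz/(iz) = (2/i) ∮_{|z|=1} dz/(z^2 + 4*z + 1).
The roots of z^2 + 4*z + 1 are z = (-2 ± sqrt(2^2 - 1^2)), with sqrt(3) = sqrt(3); their product is 1, so only z₊ = -2 + sqrt(3) lies inside the unit circle (z₋ = -2 - sqrt(3) lies outside).
z₊ is a simple zero of q(z) = z^2 + 4*z + 1, so Res(1/q, z₊) = 1/q'(z₊) with q'(z) = 2*z + 4; and q'(z₊) = (z₊ - z₋) = 2*sqrt(3).
Therefore J = (2/i) · 2πi · 1/(2*sqrt(3)) = 2*pi/(sqrt(3)) = 2*sqrt(3)*pi/3

Final answer: 2*sqrt(3)*pi/3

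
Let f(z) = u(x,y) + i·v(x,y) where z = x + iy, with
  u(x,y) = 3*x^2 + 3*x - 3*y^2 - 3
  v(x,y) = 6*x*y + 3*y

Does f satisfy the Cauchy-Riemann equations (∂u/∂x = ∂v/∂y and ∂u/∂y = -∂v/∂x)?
∂u/∂x = 6*x + 3
∂v/∂y = 6*x + 3
∂u/∂y = -6*y
∂v/∂x = 6*y
∂u/∂x = ∂v/∂y and ∂u/∂y = -∂v/∂x hold identically; f is analytic.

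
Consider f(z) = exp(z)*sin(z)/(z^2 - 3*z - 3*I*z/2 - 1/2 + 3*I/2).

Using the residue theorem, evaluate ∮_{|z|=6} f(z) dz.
pi*(24/37 - 4*I/37)*exp(I/2)*sinh(1/2) + pi*(4/37 + 24*I/37)*exp(3 + I)*sin(3 + I)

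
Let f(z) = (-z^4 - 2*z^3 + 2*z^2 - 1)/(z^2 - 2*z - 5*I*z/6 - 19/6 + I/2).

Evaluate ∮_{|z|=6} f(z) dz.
By the residue theorem, ∮_C f(z) dz = 2πi · (sum of the residues of f at the poles inside |z| = 6).

The denominator factors as (z + 1 - I/3)*(z - 3 - I/2), so the singularities of f are simple poles at z = -1 + I/3, z = 3 + I/2.
  |-1 + I/3|² = 10/9 < 36 = 6², so this pole is inside the contour.
  |3 + I/2|² = 37/4 < 36 = 6², so this pole is inside the contour.

With P(z) = -z^4 - 2*z^3 + 2*z^2 - 1 and Q(z) = z^2 - 2*z - 5*I*z/6 - 19/6 + I/2, each pole is simple, so Res(f, z₀) = P(z₀)/Q'(z₀) with Q'(z) = 2*z - 2 - 5*I/6.
  Res(f, -1 + I/3) = P(-1 + I/3)/Q'(-1 + I/3) = (143/81 - 56*I/27)/(-4 - I/6) = -2176/5193 + 8350*I/15579
  Res(f, 3 + I/2) = P(3 + I/2)/Q'(3 + I/2) = (-1609/16 - 293*I/4)/(4 + I/6) = -29841/1154 - 79557*I/4616

Sum of residues inside C: -473/18 - 3607*I/216
∮_C f(z) dz = 2πi · (-473/18 - 3607*I/216) = pi*(3607/108 - 473*I/9)

Final answer: pi*(3607/108 - 473*I/9)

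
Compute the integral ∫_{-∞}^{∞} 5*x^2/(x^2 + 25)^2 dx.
pi/2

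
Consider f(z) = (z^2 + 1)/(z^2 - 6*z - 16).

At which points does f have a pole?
{-2, 8}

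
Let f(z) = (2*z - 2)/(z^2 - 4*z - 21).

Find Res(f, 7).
Write f(z) = P(z)/Q(z) with P(z) = 2*z - 2 and Q(z) = z^2 - 4*z - 21.
The denominator factors as Q(z) = (z - 7)*(z + 3), so z = 7 is a simple zero of Q and P is analytic there; z = 7 is therefore a simple pole and
  Res(f, z₀) = P(z₀)/Q'(z₀).

Q'(z) = 2*z - 4, so Q'(7) = 10.
P(7) = 12.

Res(f, 7) = (12)/(10) = 6/5

Final answer: 6/5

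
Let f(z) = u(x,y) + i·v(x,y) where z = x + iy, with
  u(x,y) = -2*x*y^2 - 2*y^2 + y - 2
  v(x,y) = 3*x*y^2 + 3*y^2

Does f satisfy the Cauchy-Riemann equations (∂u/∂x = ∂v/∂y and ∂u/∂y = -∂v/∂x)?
∂u/∂x = -2*y^2
∂v/∂y = 6*x*y + 6*y
∂u/∂y = -4*x*y - 4*y + 1
∂v/∂x = 3*y^2
∂u/∂x ≠ ∂v/∂y and ∂u/∂y ≠ -∂v/∂x; the Cauchy-Riemann equations are not satisfied, so f is not analytic.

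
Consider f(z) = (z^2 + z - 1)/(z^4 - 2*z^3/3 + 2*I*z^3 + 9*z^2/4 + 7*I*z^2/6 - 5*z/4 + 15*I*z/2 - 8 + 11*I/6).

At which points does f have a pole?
The singularities of f are the zeros of the denominator. Factoring,
  z^4 - 2*z^3/3 + 2*I*z^3 + 9*z^2/4 + 7*I*z^2/6 - 5*z/4 + 15*I*z/2 - 8 + 11*I/6 = (z - 1 + 2*I)*(z - 2*I)*(z - 2/3 + 3*I/2)*(z + 1 + I/2)
so the candidates are z = 1 - 2*I, z = 2*I, z = 2/3 - 3*I/2, z = -1 - I/2.

Check the numerator P(z) = z^2 + z - 1 at each one:
  P(1 - 2*I) = -3 - 6*I ≠ 0, so z = 1 - 2*I is a (simple) pole.
  P(2*I) = -5 + 2*I ≠ 0, so z = 2*I is a (simple) pole.
  P(2/3 - 3*I/2) = -77/36 - 7*I/2 ≠ 0, so z = 2/3 - 3*I/2 is a (simple) pole.
  P(-1 - I/2) = -5/4 + I/2 ≠ 0, so z = -1 - I/2 is a (simple) pole.

Poles of f: {-1 - I/2, 2*I, 2/3 - 3*I/2, 1 - 2*I}

Final answer: {-1 - I/2, 2*I, 2/3 - 3*I/2, 1 - 2*I}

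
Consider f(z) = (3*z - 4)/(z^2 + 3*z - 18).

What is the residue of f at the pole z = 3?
5/9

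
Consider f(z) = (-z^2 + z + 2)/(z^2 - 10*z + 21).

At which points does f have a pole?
The singularities of f are the zeros of the denominator. Factoring,
  z^2 - 10*z + 21 = (z - 3)*(z - 7)
so the candidates are z = 3, z = 7.

Check the numerator P(z) = -z^2 + z + 2 at each one:
  P(3) = -4 ≠ 0, so z = 3 is a (simple) pole.
  P(7) = -40 ≠ 0, so z = 7 is a (simple) pole.

Poles of f: {3, 7}

Final answer: {3, 7}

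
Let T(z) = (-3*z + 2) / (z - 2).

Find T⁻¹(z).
(2*z + 2)/(z + 3)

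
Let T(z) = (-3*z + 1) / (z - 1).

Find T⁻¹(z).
Set w = T(z) = (-3*z + 1) / (z - 1) and solve for z:
  w*(z - 1) = -3*z + 1
  -w + z*(w + 3) - 1 = 0
  z*(w + 3) = w + 1
  z = (-w - 1)/(-w - 3)
Renaming the variable, T⁻¹(z) = (-z - 1)/(-z - 3) = (z + 1)/(z + 3).
(Check: ad - bc = 2 ≠ 0, so T is invertible.)

Final answer: (z + 1)/(z + 3)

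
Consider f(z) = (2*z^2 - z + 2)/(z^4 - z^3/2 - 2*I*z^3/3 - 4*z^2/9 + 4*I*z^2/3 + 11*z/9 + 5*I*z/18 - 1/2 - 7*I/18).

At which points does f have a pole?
The singularities of f are the zeros of the denominator. Factoring,
  z^4 - z^3/2 - 2*I*z^3/3 - 4*z^2/9 + 4*I*z^2/3 + 11*z/9 + 5*I*z/18 - 1/2 - 7*I/18 = (z - 1 + 2*I/3)*(z - 1/2)*(z - I)*(z + 1 - I/3)
so the candidates are z = 1 - 2*I/3, z = 1/2, z = I, z = -1 + I/3.

Check the numerator P(z) = 2*z^2 - z + 2 at each one:
  P(1 - 2*I/3) = 19/9 - 2*I ≠ 0, so z = 1 - 2*I/3 is a (simple) pole.
  P(1/2) = 2 ≠ 0, so z = 1/2 is a (simple) pole.
  P(I) = -I ≠ 0, so z = I is a (simple) pole.
  P(-1 + I/3) = 43/9 - 5*I/3 ≠ 0, so z = -1 + I/3 is a (simple) pole.

Poles of f: {-1 + I/3, I, 1/2, 1 - 2*I/3}

Final answer: {-1 + I/3, I, 1/2, 1 - 2*I/3}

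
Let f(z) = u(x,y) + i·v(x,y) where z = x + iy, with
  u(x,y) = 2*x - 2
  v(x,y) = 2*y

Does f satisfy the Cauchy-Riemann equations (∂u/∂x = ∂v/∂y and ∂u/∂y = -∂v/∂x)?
∂u/∂x = 2
∂v/∂y = 2
∂u/∂y = 0
∂v/∂x = 0
∂u/∂x = ∂v/∂y and ∂u/∂y = -∂v/∂x hold identically; f is analytic.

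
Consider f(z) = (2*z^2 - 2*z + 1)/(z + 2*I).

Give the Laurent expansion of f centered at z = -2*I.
Put w = z - (-2*I), i.e. z = w - 2*I. The denominator is w, so it suffices to rewrite the numerator in powers of w.

P(z) = 2*z^2 - 2*z + 1
P(w - 2*I) = -7 + 4*I + (-2 - 8*I)*w + 2*w^2

Dividing each term by w:
  f = (-7 + 4*I)/w - 2 - 8*I + 2*w

Substituting back w = z + 2*I:
  f(z) = (-7 + 4*I)/(z + 2*I) - 2 - 8*I + 2*(z + 2*I)

The series is finite because the numerator is a polynomial; the negative powers form the principal part, and the coefficient of 1/(z + 2*I) gives Res(f, -2*I) = -7 + 4*I.

Final answer: (-7 + 4*I)/(z + 2*I) - 2 - 8*I + 2*(z + 2*I)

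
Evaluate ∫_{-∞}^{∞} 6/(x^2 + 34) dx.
3*sqrt(34)*pi/17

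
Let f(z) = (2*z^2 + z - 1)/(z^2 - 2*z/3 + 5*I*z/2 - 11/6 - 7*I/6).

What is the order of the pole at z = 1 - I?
Factor the denominator:
  z^2 - 2*z/3 + 5*I*z/2 - 11/6 - 7*I/6 = (z - 1 + I)*(z + 1/3 + 3*I/2)

The numerator P(z) = 2*z^2 + z - 1 has P(1 - I) = -5*I ≠ 0, so no factor of (z - 1 + I) cancels.
Near z = 1 - I we can therefore write f(z) = g(z)/(z - 1 + I) with g analytic at 1 - I and g(1 - I) ≠ 0 (g is the numerator divided by the remaining denominator factors).

Hence z = 1 - I is a pole of order 1.

Final answer: 1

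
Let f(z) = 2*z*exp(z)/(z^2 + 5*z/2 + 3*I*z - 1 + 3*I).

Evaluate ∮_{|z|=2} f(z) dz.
pi*(16/13 - 28*I/13)*exp(-1/2 - I)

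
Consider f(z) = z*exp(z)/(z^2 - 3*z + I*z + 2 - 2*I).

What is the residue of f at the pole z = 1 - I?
Write f(z) = P(z)/Q(z) with P(z) = z*exp(z) and Q(z) = z^2 - 3*z + I*z + 2 - 2*I.
The denominator factors as Q(z) = (z - 2)*(z - 1 + I), so z = 1 - I is a simple zero of Q and P is analytic there; z = 1 - I is therefore a simple pole and
  Res(f, z₀) = P(z₀)/Q'(z₀).

Q'(z) = 2*z - 3 + I, so Q'(1 - I) = -1 - I.
P(1 - I) = (1 - I)*exp(1 - I).

Res(f, 1 - I) = ((1 - I)*exp(1 - I))/(-1 - I) = I*exp(1 - I)

Final answer: I*exp(1 - I)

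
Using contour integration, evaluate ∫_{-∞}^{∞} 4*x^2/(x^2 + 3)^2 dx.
2*sqrt(3)*pi/3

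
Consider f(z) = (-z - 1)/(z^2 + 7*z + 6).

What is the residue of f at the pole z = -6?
Write f(z) = P(z)/Q(z) with P(z) = -z - 1 and Q(z) = z^2 + 7*z + 6.
The denominator factors as Q(z) = (z + 1)*(z + 6), so z = -6 is a simple zero of Q and P is analytic there; z = -6 is therefore a simple pole and
  Res(f, z₀) = P(z₀)/Q'(z₀).

Q'(z) = 2*z + 7, so Q'(-6) = -5.
P(-6) = 5.

Res(f, -6) = (5)/(-5) = -1

Final answer: -1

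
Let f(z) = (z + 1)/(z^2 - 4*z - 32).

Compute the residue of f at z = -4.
Write f(z) = P(z)/Q(z) with P(z) = z + 1 and Q(z) = z^2 - 4*z - 32.
The denominator factors as Q(z) = (z + 4)*(z - 8), so z = -4 is a simple zero of Q and P is analytic there; z = -4 is therefore a simple pole and
  Res(f, z₀) = P(z₀)/Q'(z₀).

Q'(z) = 2*z - 4, so Q'(-4) = -12.
P(-4) = -3.

Res(f, -4) = (-3)/(-12) = 1/4

Final answer: 1/4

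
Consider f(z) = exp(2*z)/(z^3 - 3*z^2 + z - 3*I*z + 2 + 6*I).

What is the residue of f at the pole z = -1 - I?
Write f(z) = P(z)/Q(z) with P(z) = exp(2*z) and Q(z) = z^3 - 3*z^2 + z - 3*I*z + 2 + 6*I.
The denominator factors as Q(z) = (z + 1 + I)*(z - 2)*(z - 2 - I), so z = -1 - I is a simple zero of Q and P is analytic there; z = -1 - I is therefore a simple pole and
  Res(f, z₀) = P(z₀)/Q'(z₀).

Q'(z) = 3*z^2 - 6*z + 1 - 3*I, so Q'(-1 - I) = 7 + 9*I.
P(-1 - I) = exp(-2 - 2*I).

Res(f, -1 - I) = (exp(-2 - 2*I))/(7 + 9*I) = (7/130 - 9*I/130)*exp(-2 - 2*I)

Final answer: (7/130 - 9*I/130)*exp(-2 - 2*I)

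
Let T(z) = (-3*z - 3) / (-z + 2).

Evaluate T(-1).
Substitute z = -1:
  numerator:   -3*(-1) - 3 = 0
  denominator: -(-1) + 2 = 3
T(-1) = (0)/(3) = 0

Final answer: 0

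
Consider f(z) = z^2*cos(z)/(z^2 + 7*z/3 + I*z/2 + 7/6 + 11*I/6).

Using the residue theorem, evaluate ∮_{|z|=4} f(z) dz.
By the residue theorem, ∮_C f(z) dz = 2πi · (sum of the residues of f at the poles inside |z| = 4).

The denominator factors as (z + 2 - I/2)*(z + 1/3 + I), so the singularities of f are simple poles at z = -2 + I/2, z = -1/3 - I.
  |-2 + I/2|² = 17/4 < 16 = 4², so this pole is inside the contour.
  |-1/3 - I|² = 10/9 < 16 = 4², so this pole is inside the contour.

With P(z) = z^2*cos(z) and Q(z) = z^2 + 7*z/3 + I*z/2 + 7/6 + 11*I/6, each pole is simple, so Res(f, z₀) = P(z₀)/Q'(z₀) with Q'(z) = 2*z + 7/3 + I/2.
  Res(f, -2 + I/2) = P(-2 + I/2)/Q'(-2 + I/2) = ((15/4 - 2*I)*cos(2 - I/2))/(-5/3 + 3*I/2) = (-333/181 - 165*I/362)*cos(2 - I/2)
  Res(f, -1/3 - I) = P(-1/3 - I)/Q'(-1/3 - I) = ((-8/9 + 2*I/3)*cos(1/3 + I))/(5/3 - 3*I/2) = (-268/543 - 8*I/181)*cos(1/3 + I)

Sum of residues inside C: (-333/181 - 165*I/362)*cos(2 - I/2) + (-268/543 - 8*I/181)*cos(1/3 + I)
∮_C f(z) dz = 2πi · ((-333/181 - 165*I/362)*cos(2 - I/2) + (-268/543 - 8*I/181)*cos(1/3 + I)) = pi*(16/181 - 536*I/543)*cos(1/3 + I) + pi*(165/181 - 666*I/181)*cos(2 - I/2)

Final answer: pi*(16/181 - 536*I/543)*cos(1/3 + I) + pi*(165/181 - 666*I/181)*cos(2 - I/2)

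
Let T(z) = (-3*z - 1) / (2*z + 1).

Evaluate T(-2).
-5/3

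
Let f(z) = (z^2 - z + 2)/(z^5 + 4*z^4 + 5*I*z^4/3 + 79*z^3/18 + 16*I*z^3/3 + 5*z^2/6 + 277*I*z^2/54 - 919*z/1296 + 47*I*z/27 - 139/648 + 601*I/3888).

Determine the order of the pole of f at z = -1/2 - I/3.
4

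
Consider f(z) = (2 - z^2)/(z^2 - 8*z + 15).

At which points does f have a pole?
The singularities of f are the zeros of the denominator. Factoring,
  z^2 - 8*z + 15 = (z - 5)*(z - 3)
so the candidates are z = 5, z = 3.

Check the numerator P(z) = 2 - z^2 at each one:
  P(5) = -23 ≠ 0, so z = 5 is a (simple) pole.
  P(3) = -7 ≠ 0, so z = 3 is a (simple) pole.

Poles of f: {3, 5}

Final answer: {3, 5}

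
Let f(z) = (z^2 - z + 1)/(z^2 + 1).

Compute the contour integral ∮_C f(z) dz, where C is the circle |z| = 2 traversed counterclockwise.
By the residue theorem, ∮_C f(z) dz = 2πi · (sum of the residues of f at the poles inside |z| = 2).

The denominator factors as (z - I)*(z + I), so the singularities of f are simple poles at z = I, z = -I.
  |I|² = 1 < 4 = 2², so this pole is inside the contour.
  |-I|² = 1 < 4 = 2², so this pole is inside the contour.

With P(z) = z^2 - z + 1 and Q(z) = z^2 + 1, each pole is simple, so Res(f, z₀) = P(z₀)/Q'(z₀) with Q'(z) = 2*z.
  Res(f, I) = P(I)/Q'(I) = (-I)/(2*I) = -1/2
  Res(f, -I) = P(-I)/Q'(-I) = (I)/(-2*I) = -1/2

Sum of residues inside C: -1
∮_C f(z) dz = 2πi · (-1) = -2*I*pi

Final answer: -2*I*pi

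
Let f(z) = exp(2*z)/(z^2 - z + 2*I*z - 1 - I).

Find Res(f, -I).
-exp(-2*I)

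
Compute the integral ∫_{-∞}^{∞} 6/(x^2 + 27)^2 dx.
Let f(z) = 6/(z^2 + 27)^2. The denominator has no real zeros and deg Q - deg P = 4 ≥ 2, so the integral of f over the upper semicircle |z| = R tends to 0 as R → ∞. Closing the contour in the upper half-plane,
  ∫_{-∞}^{∞} f(x) dx = 2πi · Σ Res(f, z_k)  over the poles with Im z_k > 0.

Zeros of the denominator: z^2 + 27 = 0 gives z = ±3*sqrt(3)*I.
Upper half-plane: z = 3*sqrt(3)*I (a pole of order 2).

Write f(z) = g(z)/(z - 3*sqrt(3)*I)^2 with g(z) = 6/(z + 3*sqrt(3)*I)^2. For a double pole, Res(f, z₀) = g'(z₀):
  g'(z) = -12/(z + 3*sqrt(3)*I)^3
  Res(f, 3*sqrt(3)*I) = g'(3*sqrt(3)*I) = -sqrt(3)*I/162

∫_{-∞}^{∞} f(x) dx = 2πi · (-sqrt(3)*I/162) = sqrt(3)*pi/81

Final answer: sqrt(3)*pi/81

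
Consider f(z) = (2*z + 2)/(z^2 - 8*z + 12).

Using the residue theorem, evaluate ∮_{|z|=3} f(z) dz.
By the residue theorem, ∮_C f(z) dz = 2πi · (sum of the residues of f at the poles inside |z| = 3).

The denominator factors as (z - 2)*(z - 6), so the singularities of f are simple poles at z = 2, z = 6.
  |2|² = 4 < 9 = 3², so this pole is inside the contour.
  |6|² = 36 > 9 = 3², so this pole is outside the contour.

With P(z) = 2*z + 2 and Q(z) = z^2 - 8*z + 12, each pole is simple, so Res(f, z₀) = P(z₀)/Q'(z₀) with Q'(z) = 2*z - 8.
  Res(f, 2) = P(2)/Q'(2) = (6)/(-4) = -3/2

∮_C f(z) dz = 2πi · (-3/2) = -3*I*pi

Final answer: -3*I*pi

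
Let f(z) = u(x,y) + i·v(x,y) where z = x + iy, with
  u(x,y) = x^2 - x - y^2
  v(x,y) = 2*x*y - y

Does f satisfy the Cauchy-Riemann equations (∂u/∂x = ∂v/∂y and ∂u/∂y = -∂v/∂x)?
∂u/∂x = 2*x - 1
∂v/∂y = 2*x - 1
∂u/∂y = -2*y
∂v/∂x = 2*y
∂u/∂x = ∂v/∂y and ∂u/∂y = -∂v/∂x hold identically; f is analytic.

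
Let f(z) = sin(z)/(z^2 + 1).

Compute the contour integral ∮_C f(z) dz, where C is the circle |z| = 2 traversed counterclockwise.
2*I*pi*sinh(1)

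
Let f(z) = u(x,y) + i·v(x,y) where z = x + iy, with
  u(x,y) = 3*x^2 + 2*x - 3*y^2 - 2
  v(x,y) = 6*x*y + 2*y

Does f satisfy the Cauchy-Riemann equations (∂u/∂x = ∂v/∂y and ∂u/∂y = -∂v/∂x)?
∂u/∂x = 6*x + 2
∂v/∂y = 6*x + 2
∂u/∂y = -6*y
∂v/∂x = 6*y
∂u/∂x = ∂v/∂y and ∂u/∂y = -∂v/∂x hold identically; f is analytic.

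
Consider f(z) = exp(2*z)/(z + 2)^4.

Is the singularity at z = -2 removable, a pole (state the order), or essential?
Write f(z) = g(z)/(z + 2)^4 with g(z) = exp(2*z).
g is entire and g(-2) = exp(-4) ≠ 0, so no factor of (z + 2) cancels: the Laurent expansion of f about z = -2 starts at the power -4, i.e. lim_{z→z₀} (z - z₀)^4 f(z) = exp(-4) is finite and nonzero.
So z = -2 is a pole of order 4.

Final answer: pole of order 4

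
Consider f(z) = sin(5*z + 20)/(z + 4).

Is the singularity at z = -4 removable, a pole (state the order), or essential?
removable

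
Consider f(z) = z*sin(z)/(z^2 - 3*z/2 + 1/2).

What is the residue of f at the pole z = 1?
2*sin(1)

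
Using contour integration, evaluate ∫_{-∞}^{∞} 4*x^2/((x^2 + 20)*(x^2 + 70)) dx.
2*pi*(-2*sqrt(5) + sqrt(70))/25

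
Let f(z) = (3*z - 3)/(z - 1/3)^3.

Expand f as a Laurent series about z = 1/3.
-2/(z - 1/3)^3 + 3/(z - 1/3)^2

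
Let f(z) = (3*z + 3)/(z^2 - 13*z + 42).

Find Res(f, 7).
Write f(z) = P(z)/Q(z) with P(z) = 3*z + 3 and Q(z) = z^2 - 13*z + 42.
The denominator factors as Q(z) = (z - 6)*(z - 7), so z = 7 is a simple zero of Q and P is analytic there; z = 7 is therefore a simple pole and
  Res(f, z₀) = P(z₀)/Q'(z₀).

Q'(z) = 2*z - 13, so Q'(7) = 1.
P(7) = 24.

Res(f, 7) = (24)/(1) = 24

Final answer: 24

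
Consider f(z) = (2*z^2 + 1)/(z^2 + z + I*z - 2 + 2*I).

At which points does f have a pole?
The singularities of f are the zeros of the denominator. Factoring,
  z^2 + z + I*z - 2 + 2*I = (z + 2)*(z - 1 + I)
so the candidates are z = -2, z = 1 - I.

Check the numerator P(z) = 2*z^2 + 1 at each one:
  P(-2) = 9 ≠ 0, so z = -2 is a (simple) pole.
  P(1 - I) = 1 - 4*I ≠ 0, so z = 1 - I is a (simple) pole.

Poles of f: {-2, 1 - I}

Final answer: {-2, 1 - I}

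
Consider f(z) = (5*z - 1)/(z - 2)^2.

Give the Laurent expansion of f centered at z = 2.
9/(z - 2)^2 + 5/(z - 2)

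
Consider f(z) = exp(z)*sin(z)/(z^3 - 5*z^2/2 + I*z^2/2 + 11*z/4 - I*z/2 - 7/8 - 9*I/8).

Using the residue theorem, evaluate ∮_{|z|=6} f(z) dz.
By the residue theorem, ∮_C f(z) dz = 2πi · (sum of the residues of f at the poles inside |z| = 6).

The denominator factors as (z - 1 + 3*I/2)*(z - I/2)*(z - 3/2 - I/2), so the singularities of f are simple poles at z = 1 - 3*I/2, z = I/2, z = 3/2 + I/2.
  |1 - 3*I/2|² = 13/4 < 36 = 6², so this pole is inside the contour.
  |I/2|² = 1/4 < 36 = 6², so this pole is inside the contour.
  |3/2 + I/2|² = 5/2 < 36 = 6², so this pole is inside the contour.

With P(z) = exp(z)*sin(z) and Q(z) = z^3 - 5*z^2/2 + I*z^2/2 + 11*z/4 - I*z/2 - 7/8 - 9*I/8, each pole is simple, so Res(f, z₀) = P(z₀)/Q'(z₀) with Q'(z) = 3*z^2 - 5*z + I*z + 11/4 - I/2.
  Res(f, 1 - 3*I/2) = P(1 - 3*I/2)/Q'(1 - 3*I/2) = (exp(1 - 3*I/2)*sin(1 - 3*I/2))/(-9/2 - I) = (-18/85 + 4*I/85)*exp(1 - 3*I/2)*sin(1 - 3*I/2)
  Res(f, I/2) = P(I/2)/Q'(I/2) = (I*exp(I/2)*sinh(1/2))/(3/2 - 3*I) = (-4/15 + 2*I/15)*exp(I/2)*sinh(1/2)
  Res(f, 3/2 + I/2) = P(3/2 + I/2)/Q'(3/2 + I/2) = (exp(3/2 + I/2)*sin(3/2 + I/2))/(3/4 + 3*I) = (4/51 - 16*I/51)*exp(3/2 + I/2)*sin(3/2 + I/2)

Sum of residues inside C: (4/51 - 16*I/51)*exp(3/2 + I/2)*sin(3/2 + I/2) + (-4/15 + 2*I/15)*exp(I/2)*sinh(1/2) + (-18/85 + 4*I/85)*exp(1 - 3*I/2)*sin(1 - 3*I/2)
∮_C f(z) dz = 2πi · ((4/51 - 16*I/51)*exp(3/2 + I/2)*sin(3/2 + I/2) + (-4/15 + 2*I/15)*exp(I/2)*sinh(1/2) + (-18/85 + 4*I/85)*exp(1 - 3*I/2)*sin(1 - 3*I/2)) = pi*(-4/15 - 8*I/15)*exp(I/2)*sinh(1/2) + pi*(-8/85 - 36*I/85)*exp(1 - 3*I/2)*sin(1 - 3*I/2) + pi*(32/51 + 8*I/51)*exp(3/2 + I/2)*sin(3/2 + I/2)

Final answer: pi*(-4/15 - 8*I/15)*exp(I/2)*sinh(1/2) + pi*(-8/85 - 36*I/85)*exp(1 - 3*I/2)*sin(1 - 3*I/2) + pi*(32/51 + 8*I/51)*exp(3/2 + I/2)*sin(3/2 + I/2)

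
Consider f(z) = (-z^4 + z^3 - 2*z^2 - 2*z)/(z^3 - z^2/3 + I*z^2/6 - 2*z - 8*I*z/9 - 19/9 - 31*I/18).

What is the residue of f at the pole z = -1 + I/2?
Write f(z) = P(z)/Q(z) with P(z) = -z^4 + z^3 - 2*z^2 - 2*z and Q(z) = z^3 - z^2/3 + I*z^2/6 - 2*z - 8*I*z/9 - 19/9 - 31*I/18.
The denominator factors as Q(z) = (z - 2 - I/3)*(z + 2/3 + I)*(z + 1 - I/2), so z = -1 + I/2 is a simple zero of Q and P is analytic there; z = -1 + I/2 is therefore a simple pole and
  Res(f, z₀) = P(z₀)/Q'(z₀).

Q'(z) = 3*z^2 - 2*z/3 + I*z/3 - 2 - 8*I/9, so Q'(-1 + I/2) = 3/4 - 41*I/9.
P(-1 + I/2) = 11/16 + 31*I/8.

Res(f, -1 + I/2) = (11/16 + 31*I/8)/(3/4 - 41*I/9) = -88839/110500 + 15651*I/55250

Final answer: -88839/110500 + 15651*I/55250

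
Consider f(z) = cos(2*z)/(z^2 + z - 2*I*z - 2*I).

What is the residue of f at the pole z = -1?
Write f(z) = P(z)/Q(z) with P(z) = cos(2*z) and Q(z) = z^2 + z - 2*I*z - 2*I.
The denominator factors as Q(z) = (z - 2*I)*(z + 1), so z = -1 is a simple zero of Q and P is analytic there; z = -1 is therefore a simple pole and
  Res(f, z₀) = P(z₀)/Q'(z₀).

Q'(z) = 2*z + 1 - 2*I, so Q'(-1) = -1 - 2*I.
P(-1) = cos(2).

Res(f, -1) = (cos(2))/(-1 - 2*I) = (-1/5 + 2*I/5)*cos(2)

Final answer: (-1/5 + 2*I/5)*cos(2)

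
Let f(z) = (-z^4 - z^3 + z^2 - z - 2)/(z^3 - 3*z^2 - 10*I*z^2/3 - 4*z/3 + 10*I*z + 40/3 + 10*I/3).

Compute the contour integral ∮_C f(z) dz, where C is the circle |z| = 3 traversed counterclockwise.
By the residue theorem, ∮_C f(z) dz = 2πi · (sum of the residues of f at the poles inside |z| = 3).

The denominator factors as (z - 1 - 3*I)*(z - 3 + 2*I/3)*(z + 1 - I), so the singularities of f are simple poles at z = 1 + 3*I, z = 3 - 2*I/3, z = -1 + I.
  |1 + 3*I|² = 10 > 9 = 3², so this pole is outside the contour.
  |3 - 2*I/3|² = 85/9 > 9 = 3², so this pole is outside the contour.
  |-1 + I|² = 2 < 9 = 3², so this pole is inside the contour.

With P(z) = -z^4 - z^3 + z^2 - z - 2 and Q(z) = z^3 - 3*z^2 - 10*I*z^2/3 - 4*z/3 + 10*I*z + 40/3 + 10*I/3, each pole is simple, so Res(f, z₀) = P(z₀)/Q'(z₀) with Q'(z) = 3*z^2 - 6*z - 20*I*z/3 - 4/3 + 10*I.
  Res(f, -1 + I) = P(-1 + I)/Q'(-1 + I) = (1 - 5*I)/(34/3 + 14*I/3) = -27/338 - 69*I/169

∮_C f(z) dz = 2πi · (-27/338 - 69*I/169) = pi*(138/169 - 27*I/169)

Final answer: pi*(138/169 - 27*I/169)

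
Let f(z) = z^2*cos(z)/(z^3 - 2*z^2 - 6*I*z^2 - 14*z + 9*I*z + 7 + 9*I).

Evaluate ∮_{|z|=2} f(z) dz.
By the residue theorem, ∮_C f(z) dz = 2πi · (sum of the residues of f at the poles inside |z| = 2).

The denominator factors as (z - 3 - 2*I)*(z + 1 - 3*I)*(z - I), so the singularities of f are simple poles at z = 3 + 2*I, z = -1 + 3*I, z = I.
  |3 + 2*I|² = 13 > 4 = 2², so this pole is outside the contour.
  |-1 + 3*I|² = 10 > 4 = 2², so this pole is outside the contour.
  |I|² = 1 < 4 = 2², so this pole is inside the contour.

With P(z) = z^2*cos(z) and Q(z) = z^3 - 2*z^2 - 6*I*z^2 - 14*z + 9*I*z + 7 + 9*I, each pole is simple, so Res(f, z₀) = P(z₀)/Q'(z₀) with Q'(z) = 3*z^2 - 4*z - 12*I*z - 14 + 9*I.
  Res(f, I) = P(I)/Q'(I) = (-cosh(1))/(-5 + 5*I) = (1/10 + I/10)*cosh(1)

∮_C f(z) dz = 2πi · ((1/10 + I/10)*cosh(1)) = pi*(-1/5 + I/5)*cosh(1)

Final answer: pi*(-1/5 + I/5)*cosh(1)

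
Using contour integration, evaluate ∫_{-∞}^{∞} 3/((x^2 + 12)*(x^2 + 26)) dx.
Let f(z) = 3/((z^2 + 12)*(z^2 + 26)). The denominator has no real zeros and deg Q - deg P = 4 ≥ 2, so the integral of f over the upper semicircle |z| = R tends to 0 as R → ∞. Closing the contour in the upper half-plane,
  ∫_{-∞}^{∞} f(x) dx = 2πi · Σ Res(f, z_k)  over the poles with Im z_k > 0.

Zeros of the denominator: z^2 + 12 = 0 gives z = ±2*sqrt(3)*I; z^2 + 26 = 0 gives z = ±sqrt(26)*I.
Upper half-plane: z = sqrt(26)*I, z = 2*sqrt(3)*I (simple).

Each pole is a simple zero of Q(z) = z^4 + 38*z^2 + 312, so Res(f, z₀) = P(z₀)/Q'(z₀) with P(z) = 3, Q'(z) = 4*z^3 + 76*z:
  Res(f, sqrt(26)*I) = (3)/(-28*sqrt(26)*I) = 3*sqrt(26)*I/728
  Res(f, 2*sqrt(3)*I) = (3)/(56*sqrt(3)*I) = -sqrt(3)*I/56

Sum of residues: I*(-13*sqrt(3) + 3*sqrt(26))/728
∫_{-∞}^{∞} f(x) dx = 2πi · (I*(-13*sqrt(3) + 3*sqrt(26))/728) = pi*(-3*sqrt(26) + 13*sqrt(3))/364

Final answer: pi*(-3*sqrt(26) + 13*sqrt(3))/364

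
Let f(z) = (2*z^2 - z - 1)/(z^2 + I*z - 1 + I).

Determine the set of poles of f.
{-1, 1 - I}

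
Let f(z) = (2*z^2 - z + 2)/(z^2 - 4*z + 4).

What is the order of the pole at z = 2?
Factor the denominator:
  z^2 - 4*z + 4 = (z - 2)^2

The numerator P(z) = 2*z^2 - z + 2 has P(2) = 8 ≠ 0, so no factor of (z - 2) cancels.
Near z = 2 we can therefore write f(z) = g(z)/(z - 2)^2 with g analytic at 2 and g(2) ≠ 0 (g is just the numerator).

Hence z = 2 is a pole of order 2.

Final answer: 2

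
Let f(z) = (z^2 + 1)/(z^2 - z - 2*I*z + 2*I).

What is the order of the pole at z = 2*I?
Factor the denominator:
  z^2 - z - 2*I*z + 2*I = (z - 2*I)*(z - 1)

The numerator P(z) = z^2 + 1 has P(2*I) = -3 ≠ 0, so no factor of (z - 2*I) cancels.
Near z = 2*I we can therefore write f(z) = g(z)/(z - 2*I) with g analytic at 2*I and g(2*I) ≠ 0 (g is the numerator divided by the remaining denominator factors).

Hence z = 2*I is a pole of order 1.

Final answer: 1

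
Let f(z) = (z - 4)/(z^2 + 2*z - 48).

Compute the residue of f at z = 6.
Write f(z) = P(z)/Q(z) with P(z) = z - 4 and Q(z) = z^2 + 2*z - 48.
The denominator factors as Q(z) = (z - 6)*(z + 8), so z = 6 is a simple zero of Q and P is analytic there; z = 6 is therefore a simple pole and
  Res(f, z₀) = P(z₀)/Q'(z₀).

Q'(z) = 2*z + 2, so Q'(6) = 14.
P(6) = 2.

Res(f, 6) = (2)/(14) = 1/7

Final answer: 1/7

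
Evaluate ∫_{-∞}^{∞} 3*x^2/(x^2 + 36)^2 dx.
pi/4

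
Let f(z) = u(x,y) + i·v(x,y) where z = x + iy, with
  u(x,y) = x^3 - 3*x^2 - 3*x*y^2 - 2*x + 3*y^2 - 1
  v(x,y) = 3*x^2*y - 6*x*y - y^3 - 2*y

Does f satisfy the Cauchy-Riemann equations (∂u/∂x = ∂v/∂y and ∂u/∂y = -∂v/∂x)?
∂u/∂x = 3*x^2 - 6*x - 3*y^2 - 2
∂v/∂y = 3*x^2 - 6*x - 3*y^2 - 2
∂u/∂y = -6*x*y + 6*y
∂v/∂x = 6*x*y - 6*y
∂u/∂x = ∂v/∂y and ∂u/∂y = -∂v/∂x hold identically; f is analytic.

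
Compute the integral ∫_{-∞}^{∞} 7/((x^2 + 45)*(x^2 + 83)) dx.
Let f(z) = 7/((z^2 + 45)*(z^2 + 83)). The denominator has no real zeros and deg Q - deg P = 4 ≥ 2, so the integral of f over the upper semicircle |z| = R tends to 0 as R → ∞. Closing the contour in the upper half-plane,
  ∫_{-∞}^{∞} f(x) dx = 2πi · Σ Res(f, z_k)  over the poles with Im z_k > 0.

Zeros of the denominator: z^2 + 83 = 0 gives z = ±sqrt(83)*I; z^2 + 45 = 0 gives z = ±3*sqrt(5)*I.
Upper half-plane: z = 3*sqrt(5)*I, z = sqrt(83)*I (simple).

Each pole is a simple zero of Q(z) = z^4 + 128*z^2 + 3735, so Res(f, z₀) = P(z₀)/Q'(z₀) with P(z) = 7, Q'(z) = 4*z^3 + 256*z:
  Res(f, 3*sqrt(5)*I) = (7)/(228*sqrt(5)*I) = -7*sqrt(5)*I/1140
  Res(f, sqrt(83)*I) = (7)/(-76*sqrt(83)*I) = 7*sqrt(83)*I/6308

Sum of residues: 7*I*(-83*sqrt(5) + 15*sqrt(83))/94620
∫_{-∞}^{∞} f(x) dx = 2πi · (7*I*(-83*sqrt(5) + 15*sqrt(83))/94620) = 7*pi*(-15*sqrt(83) + 83*sqrt(5))/47310

Final answer: 7*pi*(-15*sqrt(83) + 83*sqrt(5))/47310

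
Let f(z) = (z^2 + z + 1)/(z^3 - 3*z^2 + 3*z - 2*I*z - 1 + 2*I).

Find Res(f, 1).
Write f(z) = P(z)/Q(z) with P(z) = z^2 + z + 1 and Q(z) = z^3 - 3*z^2 + 3*z - 2*I*z - 1 + 2*I.
The denominator factors as Q(z) = (z - 2 - I)*(z - 1)*(z + I), so z = 1 is a simple zero of Q and P is analytic there; z = 1 is therefore a simple pole and
  Res(f, z₀) = P(z₀)/Q'(z₀).

Q'(z) = 3*z^2 - 6*z + 3 - 2*I, so Q'(1) = -2*I.
P(1) = 3.

Res(f, 1) = (3)/(-2*I) = 3*I/2

Final answer: 3*I/2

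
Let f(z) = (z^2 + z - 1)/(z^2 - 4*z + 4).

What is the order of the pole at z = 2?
Factor the denominator:
  z^2 - 4*z + 4 = (z - 2)^2

The numerator P(z) = z^2 + z - 1 has P(2) = 5 ≠ 0, so no factor of (z - 2) cancels.
Near z = 2 we can therefore write f(z) = g(z)/(z - 2)^2 with g analytic at 2 and g(2) ≠ 0 (g is just the numerator).

Hence z = 2 is a pole of order 2.

Final answer: 2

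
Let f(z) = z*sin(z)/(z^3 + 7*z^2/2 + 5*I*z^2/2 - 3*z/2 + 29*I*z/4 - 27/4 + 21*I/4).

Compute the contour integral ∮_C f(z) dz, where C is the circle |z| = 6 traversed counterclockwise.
By the residue theorem, ∮_C f(z) dz = 2πi · (sum of the residues of f at the poles inside |z| = 6).

The denominator factors as (z - 1 + 3*I/2)*(z + 3/2)*(z + 3 + I), so the singularities of f are simple poles at z = 1 - 3*I/2, z = -3/2, z = -3 - I.
  |1 - 3*I/2|² = 13/4 < 36 = 6², so this pole is inside the contour.
  |-3/2|² = 9/4 < 36 = 6², so this pole is inside the contour.
  |-3 - I|² = 10 < 36 = 6², so this pole is inside the contour.

With P(z) = z*sin(z) and Q(z) = z^3 + 7*z^2/2 + 5*I*z^2/2 - 3*z/2 + 29*I*z/4 - 27/4 + 21*I/4, each pole is simple, so Res(f, z₀) = P(z₀)/Q'(z₀) with Q'(z) = 3*z^2 + 7*z + 5*I*z - 3/2 + 29*I/4.
  Res(f, 1 - 3*I/2) = P(1 - 3*I/2)/Q'(1 - 3*I/2) = ((1 - 3*I/2)*sin(1 - 3*I/2))/(37/4 - 29*I/4) = (161/1105 - 53*I/1105)*sin(1 - 3*I/2)
  Res(f, -3/2) = P(-3/2)/Q'(-3/2) = (3*sin(3/2)/2)/(-21/4 - I/4) = (-63/221 + 3*I/221)*sin(3/2)
  Res(f, -3 - I) = P(-3 - I)/Q'(-3 - I) = ((3 + I)*sin(3 + I))/(13/2 + 13*I/4) = (28/65 - 4*I/65)*sin(3 + I)

Sum of residues inside C: (28/65 - 4*I/65)*sin(3 + I) + (161/1105 - 53*I/1105)*sin(1 - 3*I/2) + (-63/221 + 3*I/221)*sin(3/2)
∮_C f(z) dz = 2πi · ((28/65 - 4*I/65)*sin(3 + I) + (161/1105 - 53*I/1105)*sin(1 - 3*I/2) + (-63/221 + 3*I/221)*sin(3/2)) = pi*(-6/221 - 126*I/221)*sin(3/2) + pi*(8/65 + 56*I/65)*sin(3 + I) + pi*(106/1105 + 322*I/1105)*sin(1 - 3*I/2)

Final answer: pi*(-6/221 - 126*I/221)*sin(3/2) + pi*(8/65 + 56*I/65)*sin(3 + I) + pi*(106/1105 + 322*I/1105)*sin(1 - 3*I/2)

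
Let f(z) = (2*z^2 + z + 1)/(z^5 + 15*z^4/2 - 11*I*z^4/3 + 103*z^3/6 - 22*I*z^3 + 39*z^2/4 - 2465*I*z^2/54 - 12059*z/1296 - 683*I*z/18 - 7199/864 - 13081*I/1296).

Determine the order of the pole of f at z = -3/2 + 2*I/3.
Factor the denominator:
  z^5 + 15*z^4/2 - 11*I*z^4/3 + 103*z^3/6 - 22*I*z^3 + 39*z^2/4 - 2465*I*z^2/54 - 12059*z/1296 - 683*I*z/18 - 7199/864 - 13081*I/1296 = (z + 3/2 - 2*I/3)^4*(z + 3/2 - I)

The numerator P(z) = 2*z^2 + z + 1 has P(-3/2 + 2*I/3) = 28/9 - 10*I/3 ≠ 0, so no factor of (z + 3/2 - 2*I/3) cancels.
Near z = -3/2 + 2*I/3 we can therefore write f(z) = g(z)/(z + 3/2 - 2*I/3)^4 with g analytic at -3/2 + 2*I/3 and g(-3/2 + 2*I/3) ≠ 0 (g is the numerator divided by the remaining denominator factors).

Hence z = -3/2 + 2*I/3 is a pole of order 4.

Final answer: 4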